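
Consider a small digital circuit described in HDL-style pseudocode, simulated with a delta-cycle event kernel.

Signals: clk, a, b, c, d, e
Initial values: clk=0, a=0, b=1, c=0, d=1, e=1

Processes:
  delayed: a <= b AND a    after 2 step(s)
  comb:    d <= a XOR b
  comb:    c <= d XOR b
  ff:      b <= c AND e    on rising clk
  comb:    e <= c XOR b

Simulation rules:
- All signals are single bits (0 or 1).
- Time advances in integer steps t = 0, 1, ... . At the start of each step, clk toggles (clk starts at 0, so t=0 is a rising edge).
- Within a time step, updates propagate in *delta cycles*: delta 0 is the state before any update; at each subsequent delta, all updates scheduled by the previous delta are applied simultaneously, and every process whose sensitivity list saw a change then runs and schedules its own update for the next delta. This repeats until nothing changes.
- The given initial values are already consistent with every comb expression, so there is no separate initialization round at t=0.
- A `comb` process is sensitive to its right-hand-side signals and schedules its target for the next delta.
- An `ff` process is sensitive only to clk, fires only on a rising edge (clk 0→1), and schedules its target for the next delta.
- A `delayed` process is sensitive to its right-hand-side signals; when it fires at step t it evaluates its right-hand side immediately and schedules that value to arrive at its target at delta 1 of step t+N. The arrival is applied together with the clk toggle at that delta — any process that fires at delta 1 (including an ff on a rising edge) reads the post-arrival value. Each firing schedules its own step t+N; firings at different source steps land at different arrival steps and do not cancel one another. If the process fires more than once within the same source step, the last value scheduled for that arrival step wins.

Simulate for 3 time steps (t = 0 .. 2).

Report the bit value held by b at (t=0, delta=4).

0

t=0 Δ0: b=1 d=1 e=1 clk=0 c=0 a=0
  Δ1: clk:0→1
  Δ2: b:1→0
  Δ3: d:1→0, e:1→0, c:0→1
  Δ4: e:0→1, c:1→0
  Δ5: e:1→0
  (5Δ to stable)
t=1 Δ0: b=0 d=0 e=0 clk=1 c=0 a=0
  Δ1: clk:1→0
  (1Δ to stable)
t=2 Δ0: b=0 d=0 e=0 clk=0 c=0 a=0
  Δ1: clk:0→1
  (1Δ to stable)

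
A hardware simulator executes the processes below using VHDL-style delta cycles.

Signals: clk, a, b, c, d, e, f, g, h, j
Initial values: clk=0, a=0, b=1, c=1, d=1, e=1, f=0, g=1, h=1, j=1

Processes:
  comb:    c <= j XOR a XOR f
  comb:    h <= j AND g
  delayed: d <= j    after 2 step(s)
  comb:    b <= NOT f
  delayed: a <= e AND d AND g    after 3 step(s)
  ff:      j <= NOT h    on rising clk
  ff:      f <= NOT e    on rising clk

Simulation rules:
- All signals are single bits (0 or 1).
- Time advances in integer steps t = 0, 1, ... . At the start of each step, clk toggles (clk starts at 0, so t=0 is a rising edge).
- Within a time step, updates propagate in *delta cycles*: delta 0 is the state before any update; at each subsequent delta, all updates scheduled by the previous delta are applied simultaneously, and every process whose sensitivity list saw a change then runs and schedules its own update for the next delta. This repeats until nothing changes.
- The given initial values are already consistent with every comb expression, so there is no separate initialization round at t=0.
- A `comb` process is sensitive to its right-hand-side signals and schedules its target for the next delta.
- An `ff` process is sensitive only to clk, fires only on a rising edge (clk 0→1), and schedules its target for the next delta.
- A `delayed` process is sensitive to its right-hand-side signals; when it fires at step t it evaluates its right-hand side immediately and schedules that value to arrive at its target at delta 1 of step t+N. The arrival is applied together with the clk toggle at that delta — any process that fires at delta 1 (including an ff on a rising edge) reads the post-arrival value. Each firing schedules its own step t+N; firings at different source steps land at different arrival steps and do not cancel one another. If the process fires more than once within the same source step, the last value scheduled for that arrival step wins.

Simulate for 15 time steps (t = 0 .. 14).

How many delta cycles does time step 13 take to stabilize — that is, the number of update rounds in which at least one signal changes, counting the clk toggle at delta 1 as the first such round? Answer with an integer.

2

t0.Δ0 f=0 c=1 j=1 h=1 g=1 clk=0 b=1 a=0 e=1 d=1
t0.Δ1 f=0 c=1 j=1 h=1 g=1 clk=1 b=1 a=0 e=1 d=1
t0.Δ2 f=0 c=1 j=0 h=1 g=1 clk=1 b=1 a=0 e=1 d=1
t0.Δ3 f=0 c=0 j=0 h=0 g=1 clk=1 b=1 a=0 e=1 d=1
t1.Δ0 f=0 c=0 j=0 h=0 g=1 clk=1 b=1 a=0 e=1 d=1
t1.Δ1 f=0 c=0 j=0 h=0 g=1 clk=0 b=1 a=0 e=1 d=1
t2.Δ0 f=0 c=0 j=0 h=0 g=1 clk=0 b=1 a=0 e=1 d=1
t2.Δ1 f=0 c=0 j=0 h=0 g=1 clk=1 b=1 a=0 e=1 d=0
t2.Δ2 f=0 c=0 j=1 h=0 g=1 clk=1 b=1 a=0 e=1 d=0
t2.Δ3 f=0 c=1 j=1 h=1 g=1 clk=1 b=1 a=0 e=1 d=0
t3.Δ0 f=0 c=1 j=1 h=1 g=1 clk=1 b=1 a=0 e=1 d=0
t3.Δ1 f=0 c=1 j=1 h=1 g=1 clk=0 b=1 a=0 e=1 d=0
t4.Δ0 f=0 c=1 j=1 h=1 g=1 clk=0 b=1 a=0 e=1 d=0
t4.Δ1 f=0 c=1 j=1 h=1 g=1 clk=1 b=1 a=0 e=1 d=1
t4.Δ2 f=0 c=1 j=0 h=1 g=1 clk=1 b=1 a=0 e=1 d=1
t4.Δ3 f=0 c=0 j=0 h=0 g=1 clk=1 b=1 a=0 e=1 d=1
t5.Δ0 f=0 c=0 j=0 h=0 g=1 clk=1 b=1 a=0 e=1 d=1
t5.Δ1 f=0 c=0 j=0 h=0 g=1 clk=0 b=1 a=0 e=1 d=1
t6.Δ0 f=0 c=0 j=0 h=0 g=1 clk=0 b=1 a=0 e=1 d=1
t6.Δ1 f=0 c=0 j=0 h=0 g=1 clk=1 b=1 a=0 e=1 d=0
t6.Δ2 f=0 c=0 j=1 h=0 g=1 clk=1 b=1 a=0 e=1 d=0
t6.Δ3 f=0 c=1 j=1 h=1 g=1 clk=1 b=1 a=0 e=1 d=0
t7.Δ0 f=0 c=1 j=1 h=1 g=1 clk=1 b=1 a=0 e=1 d=0
t7.Δ1 f=0 c=1 j=1 h=1 g=1 clk=0 b=1 a=1 e=1 d=0
t7.Δ2 f=0 c=0 j=1 h=1 g=1 clk=0 b=1 a=1 e=1 d=0
t8.Δ0 f=0 c=0 j=1 h=1 g=1 clk=0 b=1 a=1 e=1 d=0
t8.Δ1 f=0 c=0 j=1 h=1 g=1 clk=1 b=1 a=1 e=1 d=1
t8.Δ2 f=0 c=0 j=0 h=1 g=1 clk=1 b=1 a=1 e=1 d=1
t8.Δ3 f=0 c=1 j=0 h=0 g=1 clk=1 b=1 a=1 e=1 d=1
t9.Δ0 f=0 c=1 j=0 h=0 g=1 clk=1 b=1 a=1 e=1 d=1
t9.Δ1 f=0 c=1 j=0 h=0 g=1 clk=0 b=1 a=0 e=1 d=1
t9.Δ2 f=0 c=0 j=0 h=0 g=1 clk=0 b=1 a=0 e=1 d=1
t10.Δ0 f=0 c=0 j=0 h=0 g=1 clk=0 b=1 a=0 e=1 d=1
t10.Δ1 f=0 c=0 j=0 h=0 g=1 clk=1 b=1 a=0 e=1 d=0
t10.Δ2 f=0 c=0 j=1 h=0 g=1 clk=1 b=1 a=0 e=1 d=0
t10.Δ3 f=0 c=1 j=1 h=1 g=1 clk=1 b=1 a=0 e=1 d=0
t11.Δ0 f=0 c=1 j=1 h=1 g=1 clk=1 b=1 a=0 e=1 d=0
t11.Δ1 f=0 c=1 j=1 h=1 g=1 clk=0 b=1 a=1 e=1 d=0
t11.Δ2 f=0 c=0 j=1 h=1 g=1 clk=0 b=1 a=1 e=1 d=0
t12.Δ0 f=0 c=0 j=1 h=1 g=1 clk=0 b=1 a=1 e=1 d=0
t12.Δ1 f=0 c=0 j=1 h=1 g=1 clk=1 b=1 a=1 e=1 d=1
t12.Δ2 f=0 c=0 j=0 h=1 g=1 clk=1 b=1 a=1 e=1 d=1
t12.Δ3 f=0 c=1 j=0 h=0 g=1 clk=1 b=1 a=1 e=1 d=1
t13.Δ0 f=0 c=1 j=0 h=0 g=1 clk=1 b=1 a=1 e=1 d=1
t13.Δ1 f=0 c=1 j=0 h=0 g=1 clk=0 b=1 a=0 e=1 d=1
t13.Δ2 f=0 c=0 j=0 h=0 g=1 clk=0 b=1 a=0 e=1 d=1
t14.Δ0 f=0 c=0 j=0 h=0 g=1 clk=0 b=1 a=0 e=1 d=1
t14.Δ1 f=0 c=0 j=0 h=0 g=1 clk=1 b=1 a=0 e=1 d=0
t14.Δ2 f=0 c=0 j=1 h=0 g=1 clk=1 b=1 a=0 e=1 d=0
t14.Δ3 f=0 c=1 j=1 h=1 g=1 clk=1 b=1 a=0 e=1 d=0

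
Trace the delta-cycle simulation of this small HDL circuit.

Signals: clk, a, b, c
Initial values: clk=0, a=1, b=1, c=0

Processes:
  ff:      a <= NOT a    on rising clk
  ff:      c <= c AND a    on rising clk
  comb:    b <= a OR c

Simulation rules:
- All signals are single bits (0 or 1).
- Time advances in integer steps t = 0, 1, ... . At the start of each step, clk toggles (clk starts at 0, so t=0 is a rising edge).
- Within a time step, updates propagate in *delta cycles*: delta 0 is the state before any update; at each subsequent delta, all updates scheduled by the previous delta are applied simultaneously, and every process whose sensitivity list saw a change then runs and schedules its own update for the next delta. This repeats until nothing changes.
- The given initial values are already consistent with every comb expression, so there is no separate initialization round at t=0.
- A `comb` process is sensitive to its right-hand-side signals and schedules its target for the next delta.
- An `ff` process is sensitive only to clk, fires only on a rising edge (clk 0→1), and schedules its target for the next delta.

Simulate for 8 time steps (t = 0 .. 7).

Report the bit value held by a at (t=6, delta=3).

1

[bits: a,b,c,clk]
t=0: Δ0=1100 Δ1=1101 Δ2=0101 Δ3=0001 | 3Δ
t=1: Δ0=0001 Δ1=0000 | 1Δ
t=2: Δ0=0000 Δ1=0001 Δ2=1001 Δ3=1101 | 3Δ
t=3: Δ0=1101 Δ1=1100 | 1Δ
t=4: Δ0=1100 Δ1=1101 Δ2=0101 Δ3=0001 | 3Δ
t=5: Δ0=0001 Δ1=0000 | 1Δ
t=6: Δ0=0000 Δ1=0001 Δ2=1001 Δ3=1101 | 3Δ
t=7: Δ0=1101 Δ1=1100 | 1Δ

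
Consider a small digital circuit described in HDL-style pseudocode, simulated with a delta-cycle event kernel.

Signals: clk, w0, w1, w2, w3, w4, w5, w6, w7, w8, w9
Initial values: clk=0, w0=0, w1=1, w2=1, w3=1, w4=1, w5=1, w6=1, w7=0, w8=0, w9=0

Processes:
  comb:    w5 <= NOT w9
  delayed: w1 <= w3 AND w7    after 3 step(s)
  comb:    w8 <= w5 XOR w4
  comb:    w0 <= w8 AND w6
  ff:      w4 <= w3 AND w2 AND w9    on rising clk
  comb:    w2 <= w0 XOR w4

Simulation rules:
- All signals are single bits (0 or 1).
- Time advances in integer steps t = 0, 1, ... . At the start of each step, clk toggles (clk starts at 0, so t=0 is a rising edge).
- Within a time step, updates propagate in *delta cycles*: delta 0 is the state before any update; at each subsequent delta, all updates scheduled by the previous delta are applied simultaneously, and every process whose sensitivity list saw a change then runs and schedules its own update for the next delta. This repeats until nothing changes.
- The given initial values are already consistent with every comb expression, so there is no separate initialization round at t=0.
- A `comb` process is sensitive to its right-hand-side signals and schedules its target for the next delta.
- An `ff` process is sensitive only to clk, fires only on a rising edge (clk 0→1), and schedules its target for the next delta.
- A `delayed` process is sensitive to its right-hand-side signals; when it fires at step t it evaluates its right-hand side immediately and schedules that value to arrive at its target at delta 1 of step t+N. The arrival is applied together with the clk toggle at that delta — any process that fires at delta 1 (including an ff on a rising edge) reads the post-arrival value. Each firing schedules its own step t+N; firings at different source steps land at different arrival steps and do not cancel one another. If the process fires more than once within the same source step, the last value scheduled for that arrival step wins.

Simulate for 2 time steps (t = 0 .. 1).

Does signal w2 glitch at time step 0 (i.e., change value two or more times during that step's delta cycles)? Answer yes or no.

yes

t0.Δ0 w7=0 w3=1 w8=0 w0=0 w2=1 w9=0 w6=1 clk=0 w1=1 w5=1 w4=1
t0.Δ1 w7=0 w3=1 w8=0 w0=0 w2=1 w9=0 w6=1 clk=1 w1=1 w5=1 w4=1
t0.Δ2 w7=0 w3=1 w8=0 w0=0 w2=1 w9=0 w6=1 clk=1 w1=1 w5=1 w4=0
t0.Δ3 w7=0 w3=1 w8=1 w0=0 w2=0 w9=0 w6=1 clk=1 w1=1 w5=1 w4=0
t0.Δ4 w7=0 w3=1 w8=1 w0=1 w2=0 w9=0 w6=1 clk=1 w1=1 w5=1 w4=0
t0.Δ5 w7=0 w3=1 w8=1 w0=1 w2=1 w9=0 w6=1 clk=1 w1=1 w5=1 w4=0
t1.Δ0 w7=0 w3=1 w8=1 w0=1 w2=1 w9=0 w6=1 clk=1 w1=1 w5=1 w4=0
t1.Δ1 w7=0 w3=1 w8=1 w0=1 w2=1 w9=0 w6=1 clk=0 w1=1 w5=1 w4=0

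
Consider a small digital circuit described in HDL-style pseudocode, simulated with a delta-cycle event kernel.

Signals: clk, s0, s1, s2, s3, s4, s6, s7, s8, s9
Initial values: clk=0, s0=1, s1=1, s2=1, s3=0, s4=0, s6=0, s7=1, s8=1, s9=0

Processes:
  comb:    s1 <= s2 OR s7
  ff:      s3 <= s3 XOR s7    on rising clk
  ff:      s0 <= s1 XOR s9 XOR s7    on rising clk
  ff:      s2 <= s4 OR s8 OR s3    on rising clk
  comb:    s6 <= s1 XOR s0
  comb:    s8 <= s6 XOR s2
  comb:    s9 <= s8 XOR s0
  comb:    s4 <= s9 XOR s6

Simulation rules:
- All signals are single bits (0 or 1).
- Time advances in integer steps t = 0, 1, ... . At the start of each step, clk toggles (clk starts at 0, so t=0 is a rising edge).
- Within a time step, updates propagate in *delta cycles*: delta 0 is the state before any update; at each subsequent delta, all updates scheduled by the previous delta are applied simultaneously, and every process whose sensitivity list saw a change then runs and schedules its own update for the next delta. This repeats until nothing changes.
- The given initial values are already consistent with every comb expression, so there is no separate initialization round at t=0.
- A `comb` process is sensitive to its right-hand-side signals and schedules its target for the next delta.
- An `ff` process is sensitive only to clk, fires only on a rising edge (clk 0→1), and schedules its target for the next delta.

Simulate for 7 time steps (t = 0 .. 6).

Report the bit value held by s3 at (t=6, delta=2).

0

t0.Δ0 s7=1 s6=0 s1=1 s3=0 clk=0 s2=1 s0=1 s4=0 s9=0 s8=1
t0.Δ1 s7=1 s6=0 s1=1 s3=0 clk=1 s2=1 s0=1 s4=0 s9=0 s8=1
t0.Δ2 s7=1 s6=0 s1=1 s3=1 clk=1 s2=1 s0=0 s4=0 s9=0 s8=1
t0.Δ3 s7=1 s6=1 s1=1 s3=1 clk=1 s2=1 s0=0 s4=0 s9=1 s8=1
t0.Δ4 s7=1 s6=1 s1=1 s3=1 clk=1 s2=1 s0=0 s4=0 s9=1 s8=0
t0.Δ5 s7=1 s6=1 s1=1 s3=1 clk=1 s2=1 s0=0 s4=0 s9=0 s8=0
t0.Δ6 s7=1 s6=1 s1=1 s3=1 clk=1 s2=1 s0=0 s4=1 s9=0 s8=0
t1.Δ0 s7=1 s6=1 s1=1 s3=1 clk=1 s2=1 s0=0 s4=1 s9=0 s8=0
t1.Δ1 s7=1 s6=1 s1=1 s3=1 clk=0 s2=1 s0=0 s4=1 s9=0 s8=0
t2.Δ0 s7=1 s6=1 s1=1 s3=1 clk=0 s2=1 s0=0 s4=1 s9=0 s8=0
t2.Δ1 s7=1 s6=1 s1=1 s3=1 clk=1 s2=1 s0=0 s4=1 s9=0 s8=0
t2.Δ2 s7=1 s6=1 s1=1 s3=0 clk=1 s2=1 s0=0 s4=1 s9=0 s8=0
t3.Δ0 s7=1 s6=1 s1=1 s3=0 clk=1 s2=1 s0=0 s4=1 s9=0 s8=0
t3.Δ1 s7=1 s6=1 s1=1 s3=0 clk=0 s2=1 s0=0 s4=1 s9=0 s8=0
t4.Δ0 s7=1 s6=1 s1=1 s3=0 clk=0 s2=1 s0=0 s4=1 s9=0 s8=0
t4.Δ1 s7=1 s6=1 s1=1 s3=0 clk=1 s2=1 s0=0 s4=1 s9=0 s8=0
t4.Δ2 s7=1 s6=1 s1=1 s3=1 clk=1 s2=1 s0=0 s4=1 s9=0 s8=0
t5.Δ0 s7=1 s6=1 s1=1 s3=1 clk=1 s2=1 s0=0 s4=1 s9=0 s8=0
t5.Δ1 s7=1 s6=1 s1=1 s3=1 clk=0 s2=1 s0=0 s4=1 s9=0 s8=0
t6.Δ0 s7=1 s6=1 s1=1 s3=1 clk=0 s2=1 s0=0 s4=1 s9=0 s8=0
t6.Δ1 s7=1 s6=1 s1=1 s3=1 clk=1 s2=1 s0=0 s4=1 s9=0 s8=0
t6.Δ2 s7=1 s6=1 s1=1 s3=0 clk=1 s2=1 s0=0 s4=1 s9=0 s8=0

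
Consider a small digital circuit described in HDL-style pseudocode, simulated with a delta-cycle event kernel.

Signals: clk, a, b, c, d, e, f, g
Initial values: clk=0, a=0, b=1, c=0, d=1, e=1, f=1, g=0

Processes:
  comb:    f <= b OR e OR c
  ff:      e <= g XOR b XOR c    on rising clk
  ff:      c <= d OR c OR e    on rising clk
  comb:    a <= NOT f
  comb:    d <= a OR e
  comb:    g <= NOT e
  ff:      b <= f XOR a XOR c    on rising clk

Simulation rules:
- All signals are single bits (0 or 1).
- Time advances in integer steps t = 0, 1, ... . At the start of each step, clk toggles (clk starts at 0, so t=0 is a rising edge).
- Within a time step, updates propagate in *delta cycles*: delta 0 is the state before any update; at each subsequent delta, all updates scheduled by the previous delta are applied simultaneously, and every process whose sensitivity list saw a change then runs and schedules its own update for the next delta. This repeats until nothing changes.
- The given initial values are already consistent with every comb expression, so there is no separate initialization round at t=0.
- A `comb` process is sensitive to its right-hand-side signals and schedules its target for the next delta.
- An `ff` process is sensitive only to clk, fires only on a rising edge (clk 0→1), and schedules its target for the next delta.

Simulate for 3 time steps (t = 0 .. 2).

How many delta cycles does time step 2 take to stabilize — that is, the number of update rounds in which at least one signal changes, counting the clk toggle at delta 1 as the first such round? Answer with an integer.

3

[bits: c,clk,f,d,e,b,a,g]
t=0: Δ0=00111100 Δ1=01111100 Δ2=11111100 | 2Δ
t=1: Δ0=11111100 Δ1=10111100 | 1Δ
t=2: Δ0=10111100 Δ1=11111100 Δ2=11110000 Δ3=11100001 | 3Δ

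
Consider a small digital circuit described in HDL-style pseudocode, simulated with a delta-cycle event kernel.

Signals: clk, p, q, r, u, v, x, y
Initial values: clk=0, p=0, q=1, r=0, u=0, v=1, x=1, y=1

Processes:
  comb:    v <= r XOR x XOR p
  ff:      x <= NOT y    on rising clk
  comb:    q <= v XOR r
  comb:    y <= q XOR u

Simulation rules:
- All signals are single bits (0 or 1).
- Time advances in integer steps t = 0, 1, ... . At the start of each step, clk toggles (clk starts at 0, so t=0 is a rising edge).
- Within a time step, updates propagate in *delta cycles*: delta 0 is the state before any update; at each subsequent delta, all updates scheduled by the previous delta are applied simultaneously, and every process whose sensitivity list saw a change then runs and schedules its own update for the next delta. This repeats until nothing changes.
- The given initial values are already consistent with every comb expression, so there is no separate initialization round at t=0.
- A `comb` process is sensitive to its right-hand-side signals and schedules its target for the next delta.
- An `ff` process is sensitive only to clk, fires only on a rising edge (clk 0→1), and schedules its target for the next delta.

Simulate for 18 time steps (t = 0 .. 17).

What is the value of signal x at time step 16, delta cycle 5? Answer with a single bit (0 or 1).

0

t0.Δ0 y=1 u=0 x=1 v=1 clk=0 r=0 p=0 q=1
t0.Δ1 y=1 u=0 x=1 v=1 clk=1 r=0 p=0 q=1
t0.Δ2 y=1 u=0 x=0 v=1 clk=1 r=0 p=0 q=1
t0.Δ3 y=1 u=0 x=0 v=0 clk=1 r=0 p=0 q=1
t0.Δ4 y=1 u=0 x=0 v=0 clk=1 r=0 p=0 q=0
t0.Δ5 y=0 u=0 x=0 v=0 clk=1 r=0 p=0 q=0
t1.Δ0 y=0 u=0 x=0 v=0 clk=1 r=0 p=0 q=0
t1.Δ1 y=0 u=0 x=0 v=0 clk=0 r=0 p=0 q=0
t2.Δ0 y=0 u=0 x=0 v=0 clk=0 r=0 p=0 q=0
t2.Δ1 y=0 u=0 x=0 v=0 clk=1 r=0 p=0 q=0
t2.Δ2 y=0 u=0 x=1 v=0 clk=1 r=0 p=0 q=0
t2.Δ3 y=0 u=0 x=1 v=1 clk=1 r=0 p=0 q=0
t2.Δ4 y=0 u=0 x=1 v=1 clk=1 r=0 p=0 q=1
t2.Δ5 y=1 u=0 x=1 v=1 clk=1 r=0 p=0 q=1
t3.Δ0 y=1 u=0 x=1 v=1 clk=1 r=0 p=0 q=1
t3.Δ1 y=1 u=0 x=1 v=1 clk=0 r=0 p=0 q=1
t4.Δ0 y=1 u=0 x=1 v=1 clk=0 r=0 p=0 q=1
t4.Δ1 y=1 u=0 x=1 v=1 clk=1 r=0 p=0 q=1
t4.Δ2 y=1 u=0 x=0 v=1 clk=1 r=0 p=0 q=1
t4.Δ3 y=1 u=0 x=0 v=0 clk=1 r=0 p=0 q=1
t4.Δ4 y=1 u=0 x=0 v=0 clk=1 r=0 p=0 q=0
t4.Δ5 y=0 u=0 x=0 v=0 clk=1 r=0 p=0 q=0
t5.Δ0 y=0 u=0 x=0 v=0 clk=1 r=0 p=0 q=0
t5.Δ1 y=0 u=0 x=0 v=0 clk=0 r=0 p=0 q=0
t6.Δ0 y=0 u=0 x=0 v=0 clk=0 r=0 p=0 q=0
t6.Δ1 y=0 u=0 x=0 v=0 clk=1 r=0 p=0 q=0
t6.Δ2 y=0 u=0 x=1 v=0 clk=1 r=0 p=0 q=0
t6.Δ3 y=0 u=0 x=1 v=1 clk=1 r=0 p=0 q=0
t6.Δ4 y=0 u=0 x=1 v=1 clk=1 r=0 p=0 q=1
t6.Δ5 y=1 u=0 x=1 v=1 clk=1 r=0 p=0 q=1
t7.Δ0 y=1 u=0 x=1 v=1 clk=1 r=0 p=0 q=1
t7.Δ1 y=1 u=0 x=1 v=1 clk=0 r=0 p=0 q=1
t8.Δ0 y=1 u=0 x=1 v=1 clk=0 r=0 p=0 q=1
t8.Δ1 y=1 u=0 x=1 v=1 clk=1 r=0 p=0 q=1
t8.Δ2 y=1 u=0 x=0 v=1 clk=1 r=0 p=0 q=1
t8.Δ3 y=1 u=0 x=0 v=0 clk=1 r=0 p=0 q=1
t8.Δ4 y=1 u=0 x=0 v=0 clk=1 r=0 p=0 q=0
t8.Δ5 y=0 u=0 x=0 v=0 clk=1 r=0 p=0 q=0
t9.Δ0 y=0 u=0 x=0 v=0 clk=1 r=0 p=0 q=0
t9.Δ1 y=0 u=0 x=0 v=0 clk=0 r=0 p=0 q=0
t10.Δ0 y=0 u=0 x=0 v=0 clk=0 r=0 p=0 q=0
t10.Δ1 y=0 u=0 x=0 v=0 clk=1 r=0 p=0 q=0
t10.Δ2 y=0 u=0 x=1 v=0 clk=1 r=0 p=0 q=0
t10.Δ3 y=0 u=0 x=1 v=1 clk=1 r=0 p=0 q=0
t10.Δ4 y=0 u=0 x=1 v=1 clk=1 r=0 p=0 q=1
t10.Δ5 y=1 u=0 x=1 v=1 clk=1 r=0 p=0 q=1
t11.Δ0 y=1 u=0 x=1 v=1 clk=1 r=0 p=0 q=1
t11.Δ1 y=1 u=0 x=1 v=1 clk=0 r=0 p=0 q=1
t12.Δ0 y=1 u=0 x=1 v=1 clk=0 r=0 p=0 q=1
t12.Δ1 y=1 u=0 x=1 v=1 clk=1 r=0 p=0 q=1
t12.Δ2 y=1 u=0 x=0 v=1 clk=1 r=0 p=0 q=1
t12.Δ3 y=1 u=0 x=0 v=0 clk=1 r=0 p=0 q=1
t12.Δ4 y=1 u=0 x=0 v=0 clk=1 r=0 p=0 q=0
t12.Δ5 y=0 u=0 x=0 v=0 clk=1 r=0 p=0 q=0
t13.Δ0 y=0 u=0 x=0 v=0 clk=1 r=0 p=0 q=0
t13.Δ1 y=0 u=0 x=0 v=0 clk=0 r=0 p=0 q=0
t14.Δ0 y=0 u=0 x=0 v=0 clk=0 r=0 p=0 q=0
t14.Δ1 y=0 u=0 x=0 v=0 clk=1 r=0 p=0 q=0
t14.Δ2 y=0 u=0 x=1 v=0 clk=1 r=0 p=0 q=0
t14.Δ3 y=0 u=0 x=1 v=1 clk=1 r=0 p=0 q=0
t14.Δ4 y=0 u=0 x=1 v=1 clk=1 r=0 p=0 q=1
t14.Δ5 y=1 u=0 x=1 v=1 clk=1 r=0 p=0 q=1
t15.Δ0 y=1 u=0 x=1 v=1 clk=1 r=0 p=0 q=1
t15.Δ1 y=1 u=0 x=1 v=1 clk=0 r=0 p=0 q=1
t16.Δ0 y=1 u=0 x=1 v=1 clk=0 r=0 p=0 q=1
t16.Δ1 y=1 u=0 x=1 v=1 clk=1 r=0 p=0 q=1
t16.Δ2 y=1 u=0 x=0 v=1 clk=1 r=0 p=0 q=1
t16.Δ3 y=1 u=0 x=0 v=0 clk=1 r=0 p=0 q=1
t16.Δ4 y=1 u=0 x=0 v=0 clk=1 r=0 p=0 q=0
t16.Δ5 y=0 u=0 x=0 v=0 clk=1 r=0 p=0 q=0
t17.Δ0 y=0 u=0 x=0 v=0 clk=1 r=0 p=0 q=0
t17.Δ1 y=0 u=0 x=0 v=0 clk=0 r=0 p=0 q=0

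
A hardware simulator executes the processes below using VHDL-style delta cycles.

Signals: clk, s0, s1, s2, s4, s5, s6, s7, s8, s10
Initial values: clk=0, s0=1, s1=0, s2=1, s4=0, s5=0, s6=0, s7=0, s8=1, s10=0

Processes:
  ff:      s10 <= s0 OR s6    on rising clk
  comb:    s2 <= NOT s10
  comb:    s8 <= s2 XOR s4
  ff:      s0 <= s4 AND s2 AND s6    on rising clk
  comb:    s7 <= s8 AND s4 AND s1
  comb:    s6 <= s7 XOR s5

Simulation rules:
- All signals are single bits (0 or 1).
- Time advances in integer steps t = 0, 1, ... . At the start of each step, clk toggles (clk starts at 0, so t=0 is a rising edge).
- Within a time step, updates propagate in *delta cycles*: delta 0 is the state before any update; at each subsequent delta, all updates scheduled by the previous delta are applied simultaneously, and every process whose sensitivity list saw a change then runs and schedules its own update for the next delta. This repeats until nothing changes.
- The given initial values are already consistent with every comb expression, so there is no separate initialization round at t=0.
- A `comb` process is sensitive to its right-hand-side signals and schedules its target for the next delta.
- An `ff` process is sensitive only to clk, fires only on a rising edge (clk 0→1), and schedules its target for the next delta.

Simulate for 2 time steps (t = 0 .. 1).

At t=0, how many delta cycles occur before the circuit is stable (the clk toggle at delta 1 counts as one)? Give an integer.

4

[bits: s8,s5,s1,s4,s0,s7,clk,s2,s10,s6]
t=0: Δ0=1000100100 Δ1=1000101100 Δ2=1000001110 Δ3=1000001010 Δ4=0000001010 | 4Δ
t=1: Δ0=0000001010 Δ1=0000000010 | 1Δ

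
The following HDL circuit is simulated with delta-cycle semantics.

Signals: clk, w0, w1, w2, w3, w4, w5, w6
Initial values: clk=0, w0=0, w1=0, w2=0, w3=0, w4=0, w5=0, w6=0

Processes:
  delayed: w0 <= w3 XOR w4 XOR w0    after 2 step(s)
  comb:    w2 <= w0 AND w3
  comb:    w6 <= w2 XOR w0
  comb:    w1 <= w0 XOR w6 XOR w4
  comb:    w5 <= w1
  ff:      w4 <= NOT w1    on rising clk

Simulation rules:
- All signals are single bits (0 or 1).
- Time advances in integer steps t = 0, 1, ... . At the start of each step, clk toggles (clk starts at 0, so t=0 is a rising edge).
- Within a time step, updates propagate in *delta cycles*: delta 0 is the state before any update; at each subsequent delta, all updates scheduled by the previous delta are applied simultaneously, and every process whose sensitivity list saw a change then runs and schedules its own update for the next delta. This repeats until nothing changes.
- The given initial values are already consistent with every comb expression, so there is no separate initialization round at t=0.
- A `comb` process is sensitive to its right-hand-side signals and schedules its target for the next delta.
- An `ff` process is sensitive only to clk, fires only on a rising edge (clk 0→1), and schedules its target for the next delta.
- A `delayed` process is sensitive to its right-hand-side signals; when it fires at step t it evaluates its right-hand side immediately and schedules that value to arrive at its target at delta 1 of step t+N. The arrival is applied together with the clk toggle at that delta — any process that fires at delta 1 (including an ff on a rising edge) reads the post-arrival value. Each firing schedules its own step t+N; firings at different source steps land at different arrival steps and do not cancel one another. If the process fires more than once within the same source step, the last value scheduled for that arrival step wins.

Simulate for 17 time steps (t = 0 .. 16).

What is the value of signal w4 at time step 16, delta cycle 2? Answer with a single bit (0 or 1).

1

t0.Δ0 w0=0 w3=0 clk=0 w1=0 w5=0 w2=0 w6=0 w4=0
t0.Δ1 w0=0 w3=0 clk=1 w1=0 w5=0 w2=0 w6=0 w4=0
t0.Δ2 w0=0 w3=0 clk=1 w1=0 w5=0 w2=0 w6=0 w4=1
t0.Δ3 w0=0 w3=0 clk=1 w1=1 w5=0 w2=0 w6=0 w4=1
t0.Δ4 w0=0 w3=0 clk=1 w1=1 w5=1 w2=0 w6=0 w4=1
t1.Δ0 w0=0 w3=0 clk=1 w1=1 w5=1 w2=0 w6=0 w4=1
t1.Δ1 w0=0 w3=0 clk=0 w1=1 w5=1 w2=0 w6=0 w4=1
t2.Δ0 w0=0 w3=0 clk=0 w1=1 w5=1 w2=0 w6=0 w4=1
t2.Δ1 w0=1 w3=0 clk=1 w1=1 w5=1 w2=0 w6=0 w4=1
t2.Δ2 w0=1 w3=0 clk=1 w1=0 w5=1 w2=0 w6=1 w4=0
t2.Δ3 w0=1 w3=0 clk=1 w1=0 w5=0 w2=0 w6=1 w4=0
t3.Δ0 w0=1 w3=0 clk=1 w1=0 w5=0 w2=0 w6=1 w4=0
t3.Δ1 w0=1 w3=0 clk=0 w1=0 w5=0 w2=0 w6=1 w4=0
t4.Δ0 w0=1 w3=0 clk=0 w1=0 w5=0 w2=0 w6=1 w4=0
t4.Δ1 w0=1 w3=0 clk=1 w1=0 w5=0 w2=0 w6=1 w4=0
t4.Δ2 w0=1 w3=0 clk=1 w1=0 w5=0 w2=0 w6=1 w4=1
t4.Δ3 w0=1 w3=0 clk=1 w1=1 w5=0 w2=0 w6=1 w4=1
t4.Δ4 w0=1 w3=0 clk=1 w1=1 w5=1 w2=0 w6=1 w4=1
t5.Δ0 w0=1 w3=0 clk=1 w1=1 w5=1 w2=0 w6=1 w4=1
t5.Δ1 w0=1 w3=0 clk=0 w1=1 w5=1 w2=0 w6=1 w4=1
t6.Δ0 w0=1 w3=0 clk=0 w1=1 w5=1 w2=0 w6=1 w4=1
t6.Δ1 w0=0 w3=0 clk=1 w1=1 w5=1 w2=0 w6=1 w4=1
t6.Δ2 w0=0 w3=0 clk=1 w1=0 w5=1 w2=0 w6=0 w4=0
t6.Δ3 w0=0 w3=0 clk=1 w1=0 w5=0 w2=0 w6=0 w4=0
t7.Δ0 w0=0 w3=0 clk=1 w1=0 w5=0 w2=0 w6=0 w4=0
t7.Δ1 w0=0 w3=0 clk=0 w1=0 w5=0 w2=0 w6=0 w4=0
t8.Δ0 w0=0 w3=0 clk=0 w1=0 w5=0 w2=0 w6=0 w4=0
t8.Δ1 w0=0 w3=0 clk=1 w1=0 w5=0 w2=0 w6=0 w4=0
t8.Δ2 w0=0 w3=0 clk=1 w1=0 w5=0 w2=0 w6=0 w4=1
t8.Δ3 w0=0 w3=0 clk=1 w1=1 w5=0 w2=0 w6=0 w4=1
t8.Δ4 w0=0 w3=0 clk=1 w1=1 w5=1 w2=0 w6=0 w4=1
t9.Δ0 w0=0 w3=0 clk=1 w1=1 w5=1 w2=0 w6=0 w4=1
t9.Δ1 w0=0 w3=0 clk=0 w1=1 w5=1 w2=0 w6=0 w4=1
t10.Δ0 w0=0 w3=0 clk=0 w1=1 w5=1 w2=0 w6=0 w4=1
t10.Δ1 w0=1 w3=0 clk=1 w1=1 w5=1 w2=0 w6=0 w4=1
t10.Δ2 w0=1 w3=0 clk=1 w1=0 w5=1 w2=0 w6=1 w4=0
t10.Δ3 w0=1 w3=0 clk=1 w1=0 w5=0 w2=0 w6=1 w4=0
t11.Δ0 w0=1 w3=0 clk=1 w1=0 w5=0 w2=0 w6=1 w4=0
t11.Δ1 w0=1 w3=0 clk=0 w1=0 w5=0 w2=0 w6=1 w4=0
t12.Δ0 w0=1 w3=0 clk=0 w1=0 w5=0 w2=0 w6=1 w4=0
t12.Δ1 w0=1 w3=0 clk=1 w1=0 w5=0 w2=0 w6=1 w4=0
t12.Δ2 w0=1 w3=0 clk=1 w1=0 w5=0 w2=0 w6=1 w4=1
t12.Δ3 w0=1 w3=0 clk=1 w1=1 w5=0 w2=0 w6=1 w4=1
t12.Δ4 w0=1 w3=0 clk=1 w1=1 w5=1 w2=0 w6=1 w4=1
t13.Δ0 w0=1 w3=0 clk=1 w1=1 w5=1 w2=0 w6=1 w4=1
t13.Δ1 w0=1 w3=0 clk=0 w1=1 w5=1 w2=0 w6=1 w4=1
t14.Δ0 w0=1 w3=0 clk=0 w1=1 w5=1 w2=0 w6=1 w4=1
t14.Δ1 w0=0 w3=0 clk=1 w1=1 w5=1 w2=0 w6=1 w4=1
t14.Δ2 w0=0 w3=0 clk=1 w1=0 w5=1 w2=0 w6=0 w4=0
t14.Δ3 w0=0 w3=0 clk=1 w1=0 w5=0 w2=0 w6=0 w4=0
t15.Δ0 w0=0 w3=0 clk=1 w1=0 w5=0 w2=0 w6=0 w4=0
t15.Δ1 w0=0 w3=0 clk=0 w1=0 w5=0 w2=0 w6=0 w4=0
t16.Δ0 w0=0 w3=0 clk=0 w1=0 w5=0 w2=0 w6=0 w4=0
t16.Δ1 w0=0 w3=0 clk=1 w1=0 w5=0 w2=0 w6=0 w4=0
t16.Δ2 w0=0 w3=0 clk=1 w1=0 w5=0 w2=0 w6=0 w4=1
t16.Δ3 w0=0 w3=0 clk=1 w1=1 w5=0 w2=0 w6=0 w4=1
t16.Δ4 w0=0 w3=0 clk=1 w1=1 w5=1 w2=0 w6=0 w4=1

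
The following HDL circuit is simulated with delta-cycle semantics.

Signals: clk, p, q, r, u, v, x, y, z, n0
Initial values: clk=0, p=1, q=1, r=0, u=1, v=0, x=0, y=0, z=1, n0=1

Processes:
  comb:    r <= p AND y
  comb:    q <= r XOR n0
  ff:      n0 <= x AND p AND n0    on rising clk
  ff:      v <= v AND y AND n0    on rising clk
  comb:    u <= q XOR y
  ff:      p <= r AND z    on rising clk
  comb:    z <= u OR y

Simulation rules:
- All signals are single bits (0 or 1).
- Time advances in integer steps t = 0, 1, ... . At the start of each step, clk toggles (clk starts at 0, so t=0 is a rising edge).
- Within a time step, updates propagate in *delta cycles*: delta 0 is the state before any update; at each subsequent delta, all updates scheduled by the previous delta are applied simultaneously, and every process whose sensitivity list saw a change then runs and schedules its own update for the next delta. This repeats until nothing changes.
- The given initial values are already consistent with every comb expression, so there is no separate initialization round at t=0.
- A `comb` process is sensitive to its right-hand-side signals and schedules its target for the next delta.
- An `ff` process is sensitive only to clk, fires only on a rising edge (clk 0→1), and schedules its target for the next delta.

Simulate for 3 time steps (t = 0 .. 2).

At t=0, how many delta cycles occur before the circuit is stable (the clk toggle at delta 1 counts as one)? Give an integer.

t=0 Δ0: y=0 p=1 x=0 u=1 r=0 q=1 v=0 clk=0 n0=1 z=1
  Δ1: clk:0→1
  Δ2: p:1→0, n0:1→0
  Δ3: q:1→0
  Δ4: u:1→0
  Δ5: z:1→0
  (5Δ to stable)
t=1 Δ0: y=0 p=0 x=0 u=0 r=0 q=0 v=0 clk=1 n0=0 z=0
  Δ1: clk:1→0
  (1Δ to stable)
t=2 Δ0: y=0 p=0 x=0 u=0 r=0 q=0 v=0 clk=0 n0=0 z=0
  Δ1: clk:0→1
  (1Δ to stable)

5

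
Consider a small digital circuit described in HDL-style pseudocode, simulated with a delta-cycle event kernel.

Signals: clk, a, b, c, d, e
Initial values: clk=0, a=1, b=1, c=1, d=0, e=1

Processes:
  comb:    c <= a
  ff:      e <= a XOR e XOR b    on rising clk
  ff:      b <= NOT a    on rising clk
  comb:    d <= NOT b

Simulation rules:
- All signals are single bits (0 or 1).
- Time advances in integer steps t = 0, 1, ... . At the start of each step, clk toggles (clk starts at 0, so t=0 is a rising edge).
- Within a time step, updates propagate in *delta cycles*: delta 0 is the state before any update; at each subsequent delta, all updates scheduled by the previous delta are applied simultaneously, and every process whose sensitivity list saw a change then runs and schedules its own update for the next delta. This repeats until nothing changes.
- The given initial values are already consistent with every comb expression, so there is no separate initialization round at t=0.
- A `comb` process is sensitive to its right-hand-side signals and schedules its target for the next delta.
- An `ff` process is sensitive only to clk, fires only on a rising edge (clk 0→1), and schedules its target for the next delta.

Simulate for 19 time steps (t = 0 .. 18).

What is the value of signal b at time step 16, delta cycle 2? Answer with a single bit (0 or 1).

t0.Δ0 b=1 d=0 clk=0 a=1 c=1 e=1
t0.Δ1 b=1 d=0 clk=1 a=1 c=1 e=1
t0.Δ2 b=0 d=0 clk=1 a=1 c=1 e=1
t0.Δ3 b=0 d=1 clk=1 a=1 c=1 e=1
t1.Δ0 b=0 d=1 clk=1 a=1 c=1 e=1
t1.Δ1 b=0 d=1 clk=0 a=1 c=1 e=1
t2.Δ0 b=0 d=1 clk=0 a=1 c=1 e=1
t2.Δ1 b=0 d=1 clk=1 a=1 c=1 e=1
t2.Δ2 b=0 d=1 clk=1 a=1 c=1 e=0
t3.Δ0 b=0 d=1 clk=1 a=1 c=1 e=0
t3.Δ1 b=0 d=1 clk=0 a=1 c=1 e=0
t4.Δ0 b=0 d=1 clk=0 a=1 c=1 e=0
t4.Δ1 b=0 d=1 clk=1 a=1 c=1 e=0
t4.Δ2 b=0 d=1 clk=1 a=1 c=1 e=1
t5.Δ0 b=0 d=1 clk=1 a=1 c=1 e=1
t5.Δ1 b=0 d=1 clk=0 a=1 c=1 e=1
t6.Δ0 b=0 d=1 clk=0 a=1 c=1 e=1
t6.Δ1 b=0 d=1 clk=1 a=1 c=1 e=1
t6.Δ2 b=0 d=1 clk=1 a=1 c=1 e=0
t7.Δ0 b=0 d=1 clk=1 a=1 c=1 e=0
t7.Δ1 b=0 d=1 clk=0 a=1 c=1 e=0
t8.Δ0 b=0 d=1 clk=0 a=1 c=1 e=0
t8.Δ1 b=0 d=1 clk=1 a=1 c=1 e=0
t8.Δ2 b=0 d=1 clk=1 a=1 c=1 e=1
t9.Δ0 b=0 d=1 clk=1 a=1 c=1 e=1
t9.Δ1 b=0 d=1 clk=0 a=1 c=1 e=1
t10.Δ0 b=0 d=1 clk=0 a=1 c=1 e=1
t10.Δ1 b=0 d=1 clk=1 a=1 c=1 e=1
t10.Δ2 b=0 d=1 clk=1 a=1 c=1 e=0
t11.Δ0 b=0 d=1 clk=1 a=1 c=1 e=0
t11.Δ1 b=0 d=1 clk=0 a=1 c=1 e=0
t12.Δ0 b=0 d=1 clk=0 a=1 c=1 e=0
t12.Δ1 b=0 d=1 clk=1 a=1 c=1 e=0
t12.Δ2 b=0 d=1 clk=1 a=1 c=1 e=1
t13.Δ0 b=0 d=1 clk=1 a=1 c=1 e=1
t13.Δ1 b=0 d=1 clk=0 a=1 c=1 e=1
t14.Δ0 b=0 d=1 clk=0 a=1 c=1 e=1
t14.Δ1 b=0 d=1 clk=1 a=1 c=1 e=1
t14.Δ2 b=0 d=1 clk=1 a=1 c=1 e=0
t15.Δ0 b=0 d=1 clk=1 a=1 c=1 e=0
t15.Δ1 b=0 d=1 clk=0 a=1 c=1 e=0
t16.Δ0 b=0 d=1 clk=0 a=1 c=1 e=0
t16.Δ1 b=0 d=1 clk=1 a=1 c=1 e=0
t16.Δ2 b=0 d=1 clk=1 a=1 c=1 e=1
t17.Δ0 b=0 d=1 clk=1 a=1 c=1 e=1
t17.Δ1 b=0 d=1 clk=0 a=1 c=1 e=1
t18.Δ0 b=0 d=1 clk=0 a=1 c=1 e=1
t18.Δ1 b=0 d=1 clk=1 a=1 c=1 e=1
t18.Δ2 b=0 d=1 clk=1 a=1 c=1 e=0

0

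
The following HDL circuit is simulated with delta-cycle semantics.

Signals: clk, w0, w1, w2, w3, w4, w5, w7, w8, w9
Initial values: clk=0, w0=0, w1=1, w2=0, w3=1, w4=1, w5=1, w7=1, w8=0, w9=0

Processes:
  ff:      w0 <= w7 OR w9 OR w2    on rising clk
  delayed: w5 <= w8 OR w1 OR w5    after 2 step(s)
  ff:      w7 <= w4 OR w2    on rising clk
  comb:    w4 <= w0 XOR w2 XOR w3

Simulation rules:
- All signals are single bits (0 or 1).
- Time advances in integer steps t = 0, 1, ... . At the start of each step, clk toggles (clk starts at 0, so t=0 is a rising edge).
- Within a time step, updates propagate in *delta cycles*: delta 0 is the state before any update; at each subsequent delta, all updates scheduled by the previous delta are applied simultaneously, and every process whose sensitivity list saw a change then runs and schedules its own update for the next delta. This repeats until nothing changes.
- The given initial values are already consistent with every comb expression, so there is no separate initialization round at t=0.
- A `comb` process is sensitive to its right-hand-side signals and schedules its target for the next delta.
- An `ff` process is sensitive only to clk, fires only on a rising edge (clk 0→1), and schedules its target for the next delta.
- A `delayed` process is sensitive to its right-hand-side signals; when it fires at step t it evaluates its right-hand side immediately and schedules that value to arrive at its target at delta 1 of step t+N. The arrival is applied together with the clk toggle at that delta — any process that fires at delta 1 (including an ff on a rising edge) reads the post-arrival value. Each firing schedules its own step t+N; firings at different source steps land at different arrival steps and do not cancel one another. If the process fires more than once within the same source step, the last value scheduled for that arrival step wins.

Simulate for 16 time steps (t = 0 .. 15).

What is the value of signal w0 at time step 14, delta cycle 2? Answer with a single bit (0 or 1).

t0.Δ0 w9=0 clk=0 w1=1 w3=1 w0=0 w8=0 w4=1 w7=1 w2=0 w5=1
t0.Δ1 w9=0 clk=1 w1=1 w3=1 w0=0 w8=0 w4=1 w7=1 w2=0 w5=1
t0.Δ2 w9=0 clk=1 w1=1 w3=1 w0=1 w8=0 w4=1 w7=1 w2=0 w5=1
t0.Δ3 w9=0 clk=1 w1=1 w3=1 w0=1 w8=0 w4=0 w7=1 w2=0 w5=1
t1.Δ0 w9=0 clk=1 w1=1 w3=1 w0=1 w8=0 w4=0 w7=1 w2=0 w5=1
t1.Δ1 w9=0 clk=0 w1=1 w3=1 w0=1 w8=0 w4=0 w7=1 w2=0 w5=1
t2.Δ0 w9=0 clk=0 w1=1 w3=1 w0=1 w8=0 w4=0 w7=1 w2=0 w5=1
t2.Δ1 w9=0 clk=1 w1=1 w3=1 w0=1 w8=0 w4=0 w7=1 w2=0 w5=1
t2.Δ2 w9=0 clk=1 w1=1 w3=1 w0=1 w8=0 w4=0 w7=0 w2=0 w5=1
t3.Δ0 w9=0 clk=1 w1=1 w3=1 w0=1 w8=0 w4=0 w7=0 w2=0 w5=1
t3.Δ1 w9=0 clk=0 w1=1 w3=1 w0=1 w8=0 w4=0 w7=0 w2=0 w5=1
t4.Δ0 w9=0 clk=0 w1=1 w3=1 w0=1 w8=0 w4=0 w7=0 w2=0 w5=1
t4.Δ1 w9=0 clk=1 w1=1 w3=1 w0=1 w8=0 w4=0 w7=0 w2=0 w5=1
t4.Δ2 w9=0 clk=1 w1=1 w3=1 w0=0 w8=0 w4=0 w7=0 w2=0 w5=1
t4.Δ3 w9=0 clk=1 w1=1 w3=1 w0=0 w8=0 w4=1 w7=0 w2=0 w5=1
t5.Δ0 w9=0 clk=1 w1=1 w3=1 w0=0 w8=0 w4=1 w7=0 w2=0 w5=1
t5.Δ1 w9=0 clk=0 w1=1 w3=1 w0=0 w8=0 w4=1 w7=0 w2=0 w5=1
t6.Δ0 w9=0 clk=0 w1=1 w3=1 w0=0 w8=0 w4=1 w7=0 w2=0 w5=1
t6.Δ1 w9=0 clk=1 w1=1 w3=1 w0=0 w8=0 w4=1 w7=0 w2=0 w5=1
t6.Δ2 w9=0 clk=1 w1=1 w3=1 w0=0 w8=0 w4=1 w7=1 w2=0 w5=1
t7.Δ0 w9=0 clk=1 w1=1 w3=1 w0=0 w8=0 w4=1 w7=1 w2=0 w5=1
t7.Δ1 w9=0 clk=0 w1=1 w3=1 w0=0 w8=0 w4=1 w7=1 w2=0 w5=1
t8.Δ0 w9=0 clk=0 w1=1 w3=1 w0=0 w8=0 w4=1 w7=1 w2=0 w5=1
t8.Δ1 w9=0 clk=1 w1=1 w3=1 w0=0 w8=0 w4=1 w7=1 w2=0 w5=1
t8.Δ2 w9=0 clk=1 w1=1 w3=1 w0=1 w8=0 w4=1 w7=1 w2=0 w5=1
t8.Δ3 w9=0 clk=1 w1=1 w3=1 w0=1 w8=0 w4=0 w7=1 w2=0 w5=1
t9.Δ0 w9=0 clk=1 w1=1 w3=1 w0=1 w8=0 w4=0 w7=1 w2=0 w5=1
t9.Δ1 w9=0 clk=0 w1=1 w3=1 w0=1 w8=0 w4=0 w7=1 w2=0 w5=1
t10.Δ0 w9=0 clk=0 w1=1 w3=1 w0=1 w8=0 w4=0 w7=1 w2=0 w5=1
t10.Δ1 w9=0 clk=1 w1=1 w3=1 w0=1 w8=0 w4=0 w7=1 w2=0 w5=1
t10.Δ2 w9=0 clk=1 w1=1 w3=1 w0=1 w8=0 w4=0 w7=0 w2=0 w5=1
t11.Δ0 w9=0 clk=1 w1=1 w3=1 w0=1 w8=0 w4=0 w7=0 w2=0 w5=1
t11.Δ1 w9=0 clk=0 w1=1 w3=1 w0=1 w8=0 w4=0 w7=0 w2=0 w5=1
t12.Δ0 w9=0 clk=0 w1=1 w3=1 w0=1 w8=0 w4=0 w7=0 w2=0 w5=1
t12.Δ1 w9=0 clk=1 w1=1 w3=1 w0=1 w8=0 w4=0 w7=0 w2=0 w5=1
t12.Δ2 w9=0 clk=1 w1=1 w3=1 w0=0 w8=0 w4=0 w7=0 w2=0 w5=1
t12.Δ3 w9=0 clk=1 w1=1 w3=1 w0=0 w8=0 w4=1 w7=0 w2=0 w5=1
t13.Δ0 w9=0 clk=1 w1=1 w3=1 w0=0 w8=0 w4=1 w7=0 w2=0 w5=1
t13.Δ1 w9=0 clk=0 w1=1 w3=1 w0=0 w8=0 w4=1 w7=0 w2=0 w5=1
t14.Δ0 w9=0 clk=0 w1=1 w3=1 w0=0 w8=0 w4=1 w7=0 w2=0 w5=1
t14.Δ1 w9=0 clk=1 w1=1 w3=1 w0=0 w8=0 w4=1 w7=0 w2=0 w5=1
t14.Δ2 w9=0 clk=1 w1=1 w3=1 w0=0 w8=0 w4=1 w7=1 w2=0 w5=1
t15.Δ0 w9=0 clk=1 w1=1 w3=1 w0=0 w8=0 w4=1 w7=1 w2=0 w5=1
t15.Δ1 w9=0 clk=0 w1=1 w3=1 w0=0 w8=0 w4=1 w7=1 w2=0 w5=1

0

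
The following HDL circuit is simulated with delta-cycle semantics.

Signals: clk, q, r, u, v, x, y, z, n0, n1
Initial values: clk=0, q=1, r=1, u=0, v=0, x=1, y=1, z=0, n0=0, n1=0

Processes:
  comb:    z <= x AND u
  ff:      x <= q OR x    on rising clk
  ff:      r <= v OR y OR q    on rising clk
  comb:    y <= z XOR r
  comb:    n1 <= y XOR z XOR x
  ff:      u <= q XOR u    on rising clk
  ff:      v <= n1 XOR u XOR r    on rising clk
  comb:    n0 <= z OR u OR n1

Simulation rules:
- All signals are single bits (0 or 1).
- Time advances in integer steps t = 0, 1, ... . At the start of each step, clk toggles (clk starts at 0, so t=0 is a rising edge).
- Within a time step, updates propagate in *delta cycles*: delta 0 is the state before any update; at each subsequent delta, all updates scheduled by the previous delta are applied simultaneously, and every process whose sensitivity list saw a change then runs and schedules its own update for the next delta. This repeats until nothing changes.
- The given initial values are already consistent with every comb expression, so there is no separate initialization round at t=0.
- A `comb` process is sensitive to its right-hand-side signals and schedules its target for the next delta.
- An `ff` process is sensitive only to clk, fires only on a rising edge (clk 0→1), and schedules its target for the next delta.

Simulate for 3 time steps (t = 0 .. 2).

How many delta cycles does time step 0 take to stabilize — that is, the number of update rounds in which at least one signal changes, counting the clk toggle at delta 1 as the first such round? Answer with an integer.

5

[bits: n0,u,y,clk,z,n1,q,v,r,x]
t=0: Δ0=0010001011 Δ1=0011001011 Δ2=0111001111 Δ3=1111101111 Δ4=1101111111 Δ5=1101101111 | 5Δ
t=1: Δ0=1101101111 Δ1=1100101111 | 1Δ
t=2: Δ0=1100101111 Δ1=1101101111 Δ2=1001101011 Δ3=1001001011 Δ4=0011011011 Δ5=1011001011 Δ6=0011001011 | 6Δ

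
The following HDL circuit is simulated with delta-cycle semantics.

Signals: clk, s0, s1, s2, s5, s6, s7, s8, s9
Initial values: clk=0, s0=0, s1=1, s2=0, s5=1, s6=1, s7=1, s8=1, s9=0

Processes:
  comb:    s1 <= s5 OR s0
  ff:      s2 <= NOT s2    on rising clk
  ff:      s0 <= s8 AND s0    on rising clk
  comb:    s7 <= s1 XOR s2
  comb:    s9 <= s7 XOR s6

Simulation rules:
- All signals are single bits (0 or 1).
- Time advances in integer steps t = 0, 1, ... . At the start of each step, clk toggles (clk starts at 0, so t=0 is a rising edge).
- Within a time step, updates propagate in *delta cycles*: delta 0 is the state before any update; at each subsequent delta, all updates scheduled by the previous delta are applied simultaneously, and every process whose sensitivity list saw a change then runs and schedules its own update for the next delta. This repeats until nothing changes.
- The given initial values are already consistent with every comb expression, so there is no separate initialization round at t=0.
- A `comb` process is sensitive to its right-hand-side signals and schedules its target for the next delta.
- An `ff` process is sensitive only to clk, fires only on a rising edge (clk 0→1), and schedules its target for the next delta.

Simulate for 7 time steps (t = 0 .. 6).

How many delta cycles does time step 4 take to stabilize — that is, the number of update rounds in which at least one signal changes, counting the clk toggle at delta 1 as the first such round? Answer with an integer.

4

[bits: s8,clk,s1,s7,s0,s5,s2,s6,s9]
t=0: Δ0=101101010 Δ1=111101010 Δ2=111101110 Δ3=111001110 Δ4=111001111 | 4Δ
t=1: Δ0=111001111 Δ1=101001111 | 1Δ
t=2: Δ0=101001111 Δ1=111001111 Δ2=111001011 Δ3=111101011 Δ4=111101010 | 4Δ
t=3: Δ0=111101010 Δ1=101101010 | 1Δ
t=4: Δ0=101101010 Δ1=111101010 Δ2=111101110 Δ3=111001110 Δ4=111001111 | 4Δ
t=5: Δ0=111001111 Δ1=101001111 | 1Δ
t=6: Δ0=101001111 Δ1=111001111 Δ2=111001011 Δ3=111101011 Δ4=111101010 | 4Δ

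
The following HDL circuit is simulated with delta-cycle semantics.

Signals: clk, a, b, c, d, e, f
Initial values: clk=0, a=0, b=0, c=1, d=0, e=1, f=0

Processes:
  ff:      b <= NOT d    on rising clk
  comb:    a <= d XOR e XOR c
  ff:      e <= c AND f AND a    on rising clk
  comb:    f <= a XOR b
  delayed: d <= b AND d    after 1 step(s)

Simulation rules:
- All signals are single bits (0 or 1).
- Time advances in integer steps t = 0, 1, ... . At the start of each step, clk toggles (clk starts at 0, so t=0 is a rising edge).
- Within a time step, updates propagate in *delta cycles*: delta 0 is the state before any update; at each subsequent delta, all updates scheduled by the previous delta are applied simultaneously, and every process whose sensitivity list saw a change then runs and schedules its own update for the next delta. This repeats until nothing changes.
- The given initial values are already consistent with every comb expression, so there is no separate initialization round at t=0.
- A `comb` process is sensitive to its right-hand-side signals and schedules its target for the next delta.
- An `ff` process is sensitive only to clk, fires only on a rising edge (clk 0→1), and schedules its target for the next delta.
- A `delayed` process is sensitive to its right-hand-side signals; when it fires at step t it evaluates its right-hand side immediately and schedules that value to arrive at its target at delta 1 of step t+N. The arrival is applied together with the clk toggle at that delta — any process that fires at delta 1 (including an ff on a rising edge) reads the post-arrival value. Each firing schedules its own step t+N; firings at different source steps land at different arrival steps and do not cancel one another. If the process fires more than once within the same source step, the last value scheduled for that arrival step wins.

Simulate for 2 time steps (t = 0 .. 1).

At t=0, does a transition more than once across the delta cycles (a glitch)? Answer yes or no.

no

[bits: d,clk,e,c,f,b,a]
t=0: Δ0=0011000 Δ1=0111000 Δ2=0101010 Δ3=0101111 Δ4=0101011 | 4Δ
t=1: Δ0=0101011 Δ1=0001011 | 1Δ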